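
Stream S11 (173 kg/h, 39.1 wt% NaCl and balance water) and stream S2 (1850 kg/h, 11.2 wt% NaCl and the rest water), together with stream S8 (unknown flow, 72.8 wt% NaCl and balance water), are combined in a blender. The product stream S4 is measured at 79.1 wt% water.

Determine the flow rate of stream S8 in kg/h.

285.1 kg/h

Let S8 be the unknown flow. Total out = 2023 + S8.
water balance: 1748.2 + 0.272·S8 = 0.791·(2023 + S8)
(0.272 − 0.791)·S8 = 0.791×2023 − 1748.2 = -147.96
S8 = -147.96 / -0.519 = 285.09 kg/h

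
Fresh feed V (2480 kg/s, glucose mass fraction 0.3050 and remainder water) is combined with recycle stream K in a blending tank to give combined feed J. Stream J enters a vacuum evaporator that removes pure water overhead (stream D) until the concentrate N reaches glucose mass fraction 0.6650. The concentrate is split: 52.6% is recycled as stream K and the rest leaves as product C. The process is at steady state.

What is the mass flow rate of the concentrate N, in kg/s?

2400 kg/s

Overall glucose balance (none leaves overhead): glucose in fresh feed = glucose in product, i.e. 2480×0.305 = (1−0.526)·N·0.665.
N = 756.4/(0.665×0.474) = 2399.7 kg/s.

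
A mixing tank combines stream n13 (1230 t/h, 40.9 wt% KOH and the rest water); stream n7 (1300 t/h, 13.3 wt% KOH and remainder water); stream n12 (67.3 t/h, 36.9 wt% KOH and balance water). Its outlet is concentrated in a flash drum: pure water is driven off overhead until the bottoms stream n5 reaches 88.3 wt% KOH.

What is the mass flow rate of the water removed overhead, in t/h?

1804 t/h

KOH entering = 1230×0.409 + 1300×0.133 + 67.3×0.369 = 700.8 t/h.
All KOH reports to n5, so n5 = 700.8/0.883 = 793.66 t/h.
Total feed = 2597.3 t/h; overhead = 2597.3 − 793.66 = 1803.6 t/h.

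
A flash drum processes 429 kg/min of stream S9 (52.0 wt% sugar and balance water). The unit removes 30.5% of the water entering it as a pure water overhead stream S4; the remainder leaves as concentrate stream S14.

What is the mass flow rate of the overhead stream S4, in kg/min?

62.81 kg/min

water entering = 429×0.480 = 205.92 kg/min; overhead removed = 0.305×205.92 = 62.806 kg/min.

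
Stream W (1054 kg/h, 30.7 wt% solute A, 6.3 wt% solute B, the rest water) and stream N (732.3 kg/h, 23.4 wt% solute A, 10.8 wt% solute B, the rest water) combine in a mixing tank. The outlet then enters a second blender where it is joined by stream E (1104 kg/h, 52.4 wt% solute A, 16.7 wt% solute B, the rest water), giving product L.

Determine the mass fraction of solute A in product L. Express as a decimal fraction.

Overall, product flow = 2890.3 kg/h.
solute A in = 1054×0.307 + 732.3×0.234 + 1104×0.524 = 1073.4 kg/h.
solute A fraction in L = 0.371.

0.371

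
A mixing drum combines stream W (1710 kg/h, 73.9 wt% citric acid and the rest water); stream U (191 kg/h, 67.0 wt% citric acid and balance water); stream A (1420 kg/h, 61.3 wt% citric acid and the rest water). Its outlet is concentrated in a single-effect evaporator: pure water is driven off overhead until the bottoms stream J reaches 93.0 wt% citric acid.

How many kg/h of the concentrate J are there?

citric acid entering = 1710×0.739 + 191×0.670 + 1420×0.613 = 2262.1 kg/h.
All citric acid reports to J, so J = 2262.1/0.930 = 2432.4 kg/h.

2432 kg/h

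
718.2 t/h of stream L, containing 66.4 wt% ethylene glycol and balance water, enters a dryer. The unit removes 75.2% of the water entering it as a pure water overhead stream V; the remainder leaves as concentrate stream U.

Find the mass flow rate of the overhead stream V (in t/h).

water entering = 718.2×0.336 = 241.32 t/h; overhead removed = 0.752×241.32 = 181.47 t/h.

181.5 t/h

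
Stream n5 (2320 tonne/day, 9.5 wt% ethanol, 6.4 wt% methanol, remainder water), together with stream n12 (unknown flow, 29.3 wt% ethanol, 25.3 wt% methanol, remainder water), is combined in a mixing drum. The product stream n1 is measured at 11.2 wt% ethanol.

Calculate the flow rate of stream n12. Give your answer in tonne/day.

217.9 tonne/day

Let n12 be the unknown flow. Total out = 2320 + n12.
ethanol balance: 220.4 + 0.293·n12 = 0.112·(2320 + n12)
(0.293 − 0.112)·n12 = 0.112×2320 − 220.4 = 39.44
n12 = 39.44 / 0.181 = 217.9 tonne/day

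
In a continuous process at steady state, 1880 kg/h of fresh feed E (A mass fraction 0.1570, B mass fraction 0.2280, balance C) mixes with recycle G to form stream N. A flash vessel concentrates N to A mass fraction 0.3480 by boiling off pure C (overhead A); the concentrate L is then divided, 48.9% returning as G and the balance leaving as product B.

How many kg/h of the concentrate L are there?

Overall A balance (none leaves overhead): A in fresh feed = A in product, i.e. 1880×0.157 = (1−0.489)·L·0.348.
L = 295.16/(0.348×0.511) = 1659.8 kg/h.

1660 kg/h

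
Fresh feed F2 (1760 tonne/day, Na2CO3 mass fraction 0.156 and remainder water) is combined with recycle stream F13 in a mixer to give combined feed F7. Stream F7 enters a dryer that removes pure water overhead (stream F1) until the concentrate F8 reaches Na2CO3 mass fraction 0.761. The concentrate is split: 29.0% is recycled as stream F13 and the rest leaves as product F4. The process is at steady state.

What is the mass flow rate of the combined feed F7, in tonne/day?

1907 tonne/day

Overall Na2CO3 balance (none leaves overhead): Na2CO3 in fresh feed = Na2CO3 in product, i.e. 1760×0.156 = (1−0.290)·F8·0.761.
F8 = 274.56/(0.761×0.710) = 508.15 tonne/day.
Recycle F13 = 0.290×508.15 = 147.36 tonne/day.
Combined feed F7 = 1760 + 147.36 = 1907.4 tonne/day.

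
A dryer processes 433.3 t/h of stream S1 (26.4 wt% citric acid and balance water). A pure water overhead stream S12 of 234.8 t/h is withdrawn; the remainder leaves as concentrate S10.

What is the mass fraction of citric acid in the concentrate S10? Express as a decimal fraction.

0.576

citric acid is not removed: 433.3×0.264 = 114.39 t/h of citric acid enters S10.
Concentrate = 433.3 − 234.8 = 198.5 t/h.
Mass fraction = 114.39/198.5 = 0.576.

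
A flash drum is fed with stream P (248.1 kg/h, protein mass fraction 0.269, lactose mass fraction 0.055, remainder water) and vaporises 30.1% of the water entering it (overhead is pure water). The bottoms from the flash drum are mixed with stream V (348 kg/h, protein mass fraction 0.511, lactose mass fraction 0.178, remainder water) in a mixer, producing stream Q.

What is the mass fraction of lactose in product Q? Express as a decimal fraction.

Vapour removed = 0.301×0.676×248.1 = 50.482 kg/h; concentrate = 197.62 kg/h.
lactose reaching the mixer = 13.646 (from concentrate) + 348×0.178 = 75.59 kg/h.
Product flow = 197.62 + 348 = 545.62 kg/h; lactose fraction = 0.139.

0.139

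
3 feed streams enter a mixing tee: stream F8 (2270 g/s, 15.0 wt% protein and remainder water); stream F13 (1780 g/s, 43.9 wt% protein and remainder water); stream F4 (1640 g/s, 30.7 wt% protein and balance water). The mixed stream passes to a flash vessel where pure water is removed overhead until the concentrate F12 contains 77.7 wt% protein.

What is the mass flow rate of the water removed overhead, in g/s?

3598 g/s

protein entering = 2270×0.150 + 1780×0.439 + 1640×0.307 = 1625.4 g/s.
All protein reports to F12, so F12 = 1625.4/0.777 = 2091.9 g/s.
Total feed = 5690 g/s; overhead = 5690 − 2091.9 = 3598.1 g/s.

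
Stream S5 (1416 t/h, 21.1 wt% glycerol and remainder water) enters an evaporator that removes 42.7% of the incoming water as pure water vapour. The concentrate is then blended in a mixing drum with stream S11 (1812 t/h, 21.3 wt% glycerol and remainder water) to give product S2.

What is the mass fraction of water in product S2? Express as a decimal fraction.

Vapour removed = 0.427×0.789×1416 = 477.05 t/h; concentrate = 938.95 t/h.
water reaching the mixer = 640.17 (from concentrate) + 1812×0.787 = 2066.2 t/h.
Product flow = 938.95 + 1812 = 2750.9 t/h; water fraction = 0.751.

0.751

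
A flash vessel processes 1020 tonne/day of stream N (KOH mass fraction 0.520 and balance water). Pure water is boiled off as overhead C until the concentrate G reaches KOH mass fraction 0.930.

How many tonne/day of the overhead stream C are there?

449.7 tonne/day

KOH is conserved: 1020×0.520 = 530.4 tonne/day all reports to the concentrate.
Concentrate = 530.4/(target fraction) = 570.32 tonne/day.
Overhead = 1020 − 570.32 = 449.68 tonne/day.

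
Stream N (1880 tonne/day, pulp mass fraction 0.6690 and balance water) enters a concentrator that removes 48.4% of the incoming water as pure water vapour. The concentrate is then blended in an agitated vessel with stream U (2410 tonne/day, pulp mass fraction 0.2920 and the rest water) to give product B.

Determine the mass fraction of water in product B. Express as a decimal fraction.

0.5083

Vapour removed = 0.484×0.331×1880 = 301.18 tonne/day; concentrate = 1578.8 tonne/day.
water reaching the mixer = 321.1 (from concentrate) + 2410×0.708 = 2027.4 tonne/day.
Product flow = 1578.8 + 2410 = 3988.8 tonne/day; water fraction = 0.5083.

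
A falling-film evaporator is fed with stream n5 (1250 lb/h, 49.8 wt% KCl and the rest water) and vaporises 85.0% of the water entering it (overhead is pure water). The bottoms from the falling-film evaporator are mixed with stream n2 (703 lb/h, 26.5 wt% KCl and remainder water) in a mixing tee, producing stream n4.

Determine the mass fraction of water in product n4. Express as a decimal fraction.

Vapour removed = 0.850×0.502×1250 = 533.38 lb/h; concentrate = 716.62 lb/h.
water reaching the mixer = 94.125 (from concentrate) + 703×0.735 = 610.83 lb/h.
Product flow = 716.62 + 703 = 1419.6 lb/h; water fraction = 0.430.

0.430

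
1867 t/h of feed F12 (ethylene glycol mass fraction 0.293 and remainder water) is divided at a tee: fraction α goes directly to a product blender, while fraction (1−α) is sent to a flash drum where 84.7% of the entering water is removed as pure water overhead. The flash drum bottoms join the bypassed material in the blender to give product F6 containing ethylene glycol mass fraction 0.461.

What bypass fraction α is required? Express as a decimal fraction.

0.391

All 1867×0.293 = 547.03 t/h of ethylene glycol reaches F6, so F6 = 547.03/0.461 = 1186.6 t/h and vapour = 680.38 t/h.
The evaporator receives (1−α)·1867 of feed at 0.707 water and removes 0.847 of that water:
0.847×0.707×(1−α)×1867 = 680.38
(1−α) = 680.38/1118 = 0.6086;  α = 0.3914.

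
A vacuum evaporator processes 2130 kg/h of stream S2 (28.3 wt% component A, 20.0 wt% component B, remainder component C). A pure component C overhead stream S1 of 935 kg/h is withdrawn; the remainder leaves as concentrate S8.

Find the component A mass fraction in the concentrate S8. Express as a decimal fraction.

0.504

component A is not removed: 2130×0.283 = 602.79 kg/h of component A enters S8.
Concentrate = 2130 − 935 = 1195 kg/h.
Mass fraction = 602.79/1195 = 0.504.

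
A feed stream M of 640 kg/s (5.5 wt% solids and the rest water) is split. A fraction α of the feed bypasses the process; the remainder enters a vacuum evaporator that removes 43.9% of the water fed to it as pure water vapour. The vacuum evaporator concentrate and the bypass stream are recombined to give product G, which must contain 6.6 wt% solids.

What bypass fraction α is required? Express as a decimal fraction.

All 640×0.055 = 35.2 kg/s of solids reaches G, so G = 35.2/0.066 = 533.33 kg/s and vapour = 106.67 kg/s.
The evaporator receives (1−α)·640 of feed at 0.945 water and removes 0.439 of that water:
0.439×0.945×(1−α)×640 = 106.67
(1−α) = 106.67/265.51 = 0.4017;  α = 0.5983.

0.598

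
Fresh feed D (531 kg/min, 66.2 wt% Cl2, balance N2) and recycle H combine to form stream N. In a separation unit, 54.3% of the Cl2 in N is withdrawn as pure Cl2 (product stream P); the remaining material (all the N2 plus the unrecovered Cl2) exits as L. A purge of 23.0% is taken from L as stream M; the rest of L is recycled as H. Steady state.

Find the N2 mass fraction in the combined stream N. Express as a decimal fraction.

N2 enters only via D and leaves only via the purge: 531×0.338 = 0.230×(N2 in L), and the separation unit passes all N2, so N2 in N = N2 in L = 780.34 kg/min.
Cl2 in N: m_A = 531×0.662 + (1−0.230)·(1−0.543)·m_A, so m_A = 351.52/0.6481 = 542.38 kg/min.
N = 542.38 + 780.34 = 1322.7 kg/min.
N2 fraction in N = 780.34/1322.7 = 0.590.

0.590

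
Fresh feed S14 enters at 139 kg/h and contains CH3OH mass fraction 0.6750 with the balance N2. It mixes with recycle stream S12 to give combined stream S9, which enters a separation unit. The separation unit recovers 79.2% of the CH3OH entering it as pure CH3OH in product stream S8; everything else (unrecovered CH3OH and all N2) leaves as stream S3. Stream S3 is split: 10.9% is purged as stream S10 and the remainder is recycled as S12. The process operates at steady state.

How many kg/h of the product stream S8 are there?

CH3OH in S9: m_A = 139×0.675 + (1−0.109)·(1−0.792)·m_A, so m_A = 93.825/0.8147 = 115.17 kg/h.
Product S8 = 0.792×115.17 = 91.214 kg/h.

91.21 kg/h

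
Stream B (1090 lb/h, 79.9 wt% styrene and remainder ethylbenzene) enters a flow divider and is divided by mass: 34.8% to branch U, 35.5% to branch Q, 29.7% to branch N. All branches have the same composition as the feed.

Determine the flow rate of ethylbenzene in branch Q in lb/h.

77.78 lb/h

Branch Q total = 0.355×1090 = 386.95 lb/h.
ethylbenzene in Q = 0.201×386.95 = 77.777 lb/h.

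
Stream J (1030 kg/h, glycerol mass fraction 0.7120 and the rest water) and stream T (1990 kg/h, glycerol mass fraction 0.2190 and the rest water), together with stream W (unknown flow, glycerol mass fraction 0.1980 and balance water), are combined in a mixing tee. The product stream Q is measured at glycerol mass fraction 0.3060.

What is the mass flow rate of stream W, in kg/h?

Let W be the unknown flow. Total out = 3020 + W.
glycerol balance: 1169.2 + 0.198·W = 0.306·(3020 + W)
(0.198 − 0.306)·W = 0.306×3020 − 1169.2 = -245.05
W = -245.05 / -0.108 = 2269 kg/h

2269 kg/h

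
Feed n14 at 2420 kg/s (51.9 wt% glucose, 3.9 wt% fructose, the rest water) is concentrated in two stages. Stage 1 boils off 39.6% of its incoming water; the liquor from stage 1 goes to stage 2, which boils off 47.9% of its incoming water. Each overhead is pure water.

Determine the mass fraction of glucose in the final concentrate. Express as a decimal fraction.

0.7445

water in feed = 2420×0.442 = 1069.6 kg/s.
After stage 1: water left = (1−0.396)×1069.6 = 646.06; stream total = 1996.4 kg/s.
After stage 2: water left = (1−0.479)×646.06 = 336.6; final concentrate = 1687 kg/s.
glucose fraction = 1256/1687 = 0.7445.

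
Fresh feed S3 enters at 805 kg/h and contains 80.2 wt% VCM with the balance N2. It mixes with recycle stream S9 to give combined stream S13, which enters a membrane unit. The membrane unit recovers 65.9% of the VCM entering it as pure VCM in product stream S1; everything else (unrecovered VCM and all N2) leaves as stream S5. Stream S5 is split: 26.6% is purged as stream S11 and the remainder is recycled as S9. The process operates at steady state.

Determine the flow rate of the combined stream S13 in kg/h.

N2 enters only via S3 and leaves only via the purge: 805×0.198 = 0.266×(N2 in S5), and the membrane unit passes all N2, so N2 in S13 = N2 in S5 = 599.21 kg/h.
VCM in S13: m_A = 805×0.802 + (1−0.266)·(1−0.659)·m_A, so m_A = 645.61/0.7497 = 861.15 kg/h.
S13 = 861.15 + 599.21 = 1460.4 kg/h.

1460 kg/h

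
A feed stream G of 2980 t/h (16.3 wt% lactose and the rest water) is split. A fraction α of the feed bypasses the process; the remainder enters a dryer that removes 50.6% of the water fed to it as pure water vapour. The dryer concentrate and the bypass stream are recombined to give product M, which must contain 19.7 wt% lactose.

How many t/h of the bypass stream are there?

1766 t/h

All 2980×0.163 = 485.74 t/h of lactose reaches M, so M = 485.74/0.197 = 2465.7 t/h and vapour = 514.31 t/h.
The evaporator receives (1−α)·2980 of feed at 0.837 water and removes 0.506 of that water:
0.506×0.837×(1−α)×2980 = 514.31
(1−α) = 514.31/1262.1 = 0.4075;  α = 0.5925.
Bypass flow = 0.5925×2980 = 1765.6 t/h.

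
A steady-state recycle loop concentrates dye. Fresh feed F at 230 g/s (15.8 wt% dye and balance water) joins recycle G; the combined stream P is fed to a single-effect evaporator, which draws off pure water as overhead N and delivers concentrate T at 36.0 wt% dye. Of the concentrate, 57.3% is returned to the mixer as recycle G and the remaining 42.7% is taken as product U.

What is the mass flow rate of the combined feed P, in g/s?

Overall dye balance (none leaves overhead): dye in fresh feed = dye in product, i.e. 230×0.158 = (1−0.573)·T·0.360.
T = 36.34/(0.360×0.427) = 236.4 g/s.
Recycle G = 0.573×236.4 = 135.46 g/s.
Combined feed P = 230 + 135.46 = 365.46 g/s.

365.5 g/s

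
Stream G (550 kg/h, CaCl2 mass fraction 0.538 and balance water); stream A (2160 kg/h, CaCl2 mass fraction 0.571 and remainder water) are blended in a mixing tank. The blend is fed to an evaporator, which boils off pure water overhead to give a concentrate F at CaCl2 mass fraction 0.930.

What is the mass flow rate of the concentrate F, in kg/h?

1644 kg/h

CaCl2 entering = 550×0.538 + 2160×0.571 = 1529.3 kg/h.
All CaCl2 reports to F, so F = 1529.3/0.930 = 1644.4 kg/h.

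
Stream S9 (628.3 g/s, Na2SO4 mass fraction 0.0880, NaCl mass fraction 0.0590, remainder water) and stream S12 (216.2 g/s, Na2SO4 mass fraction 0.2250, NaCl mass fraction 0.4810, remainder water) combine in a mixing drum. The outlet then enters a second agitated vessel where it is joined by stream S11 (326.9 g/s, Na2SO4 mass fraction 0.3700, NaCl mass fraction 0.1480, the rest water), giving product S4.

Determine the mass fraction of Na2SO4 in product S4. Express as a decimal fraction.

0.1920

Overall, product flow = 1171.4 g/s.
Na2SO4 in = 628.3×0.088 + 216.2×0.225 + 326.9×0.370 = 224.89 g/s.
Na2SO4 fraction in S4 = 0.1920.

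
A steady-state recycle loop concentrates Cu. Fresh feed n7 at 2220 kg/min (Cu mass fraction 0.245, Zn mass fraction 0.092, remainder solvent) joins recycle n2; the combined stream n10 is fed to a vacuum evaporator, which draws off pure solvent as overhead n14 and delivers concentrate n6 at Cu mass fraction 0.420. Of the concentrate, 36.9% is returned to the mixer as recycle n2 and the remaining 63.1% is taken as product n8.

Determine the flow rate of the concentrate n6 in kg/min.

Overall Cu balance (none leaves overhead): Cu in fresh feed = Cu in product, i.e. 2220×0.245 = (1−0.369)·n6·0.420.
n6 = 543.9/(0.420×0.631) = 2052.3 kg/min.

2052 kg/min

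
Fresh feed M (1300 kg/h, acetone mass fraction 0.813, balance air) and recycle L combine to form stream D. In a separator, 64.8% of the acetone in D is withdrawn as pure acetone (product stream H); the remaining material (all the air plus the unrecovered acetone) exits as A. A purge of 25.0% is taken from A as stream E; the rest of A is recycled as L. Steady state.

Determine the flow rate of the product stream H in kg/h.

acetone in D: m_A = 1300×0.813 + (1−0.250)·(1−0.648)·m_A, so m_A = 1056.9/0.7360 = 1436 kg/h.
Product H = 0.648×1436 = 930.53 kg/h.

930.5 kg/h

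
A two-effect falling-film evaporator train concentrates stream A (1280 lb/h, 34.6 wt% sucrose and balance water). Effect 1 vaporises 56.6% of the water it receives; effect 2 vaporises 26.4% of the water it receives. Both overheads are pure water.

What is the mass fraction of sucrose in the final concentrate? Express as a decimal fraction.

water in feed = 1280×0.654 = 837.12 lb/h.
After stage 1: water left = (1−0.566)×837.12 = 363.31; stream total = 806.19 lb/h.
After stage 2: water left = (1−0.264)×363.31 = 267.4; final concentrate = 710.28 lb/h.
sucrose fraction = 442.88/710.28 = 0.624.

0.624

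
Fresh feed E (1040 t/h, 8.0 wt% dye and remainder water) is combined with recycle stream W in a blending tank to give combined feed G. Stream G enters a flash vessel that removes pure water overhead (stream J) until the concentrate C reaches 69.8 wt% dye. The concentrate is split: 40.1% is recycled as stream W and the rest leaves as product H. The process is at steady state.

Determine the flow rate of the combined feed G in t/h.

1120 t/h

Overall dye balance (none leaves overhead): dye in fresh feed = dye in product, i.e. 1040×0.080 = (1−0.401)·C·0.698.
C = 83.2/(0.698×0.599) = 198.99 t/h.
Recycle W = 0.401×198.99 = 79.797 t/h.
Combined feed G = 1040 + 79.797 = 1119.8 t/h.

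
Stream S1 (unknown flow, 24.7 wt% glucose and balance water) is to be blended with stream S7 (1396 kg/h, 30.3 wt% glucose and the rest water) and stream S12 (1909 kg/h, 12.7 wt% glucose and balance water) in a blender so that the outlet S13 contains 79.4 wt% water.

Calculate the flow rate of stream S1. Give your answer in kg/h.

375.6 kg/h

Let S1 be the unknown flow. Total out = 3305 + S1.
water balance: 2639.6 + 0.753·S1 = 0.794·(3305 + S1)
(0.753 − 0.794)·S1 = 0.794×3305 − 2639.6 = -15.399
S1 = -15.399 / -0.041 = 375.59 kg/h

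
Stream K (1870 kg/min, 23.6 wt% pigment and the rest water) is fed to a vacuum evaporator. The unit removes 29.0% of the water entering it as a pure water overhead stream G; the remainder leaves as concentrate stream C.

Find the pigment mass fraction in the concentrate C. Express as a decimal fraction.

pigment is not removed: 1870×0.236 = 441.32 kg/min of pigment enters C.
water entering = 1870×0.764 = 1428.7 kg/min; overhead removed = 0.290×1428.7 = 414.32 kg/min.
Concentrate = 1870 − 414.32 = 1455.7 kg/min.
Mass fraction = 441.32/1455.7 = 0.303.

0.303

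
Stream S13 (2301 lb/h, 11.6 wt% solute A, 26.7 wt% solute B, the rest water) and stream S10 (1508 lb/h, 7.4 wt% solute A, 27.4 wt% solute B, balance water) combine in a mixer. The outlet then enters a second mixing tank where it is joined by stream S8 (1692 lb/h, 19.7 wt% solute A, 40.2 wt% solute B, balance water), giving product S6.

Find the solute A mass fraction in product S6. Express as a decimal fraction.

Overall, product flow = 5501 lb/h.
solute A in = 2301×0.116 + 1508×0.074 + 1692×0.197 = 711.83 lb/h.
solute A fraction in S6 = 0.1294.

0.1294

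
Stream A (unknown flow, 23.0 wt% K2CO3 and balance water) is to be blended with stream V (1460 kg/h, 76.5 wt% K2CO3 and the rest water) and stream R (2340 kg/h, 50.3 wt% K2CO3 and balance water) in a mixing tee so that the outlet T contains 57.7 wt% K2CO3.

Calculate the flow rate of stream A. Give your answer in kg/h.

292 kg/h

Let A be the unknown flow. Total out = 3800 + A.
K2CO3 balance: 2293.9 + 0.230·A = 0.577·(3800 + A)
(0.230 − 0.577)·A = 0.577×3800 − 2293.9 = -101.32
A = -101.32 / -0.347 = 291.99 kg/h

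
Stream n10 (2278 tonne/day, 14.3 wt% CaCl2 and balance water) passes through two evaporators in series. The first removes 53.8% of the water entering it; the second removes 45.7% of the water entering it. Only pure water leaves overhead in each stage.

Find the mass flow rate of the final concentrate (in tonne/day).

water in feed = 2278×0.857 = 1952.2 tonne/day.
After stage 1: water left = (1−0.538)×1952.2 = 901.94; stream total = 1227.7 tonne/day.
After stage 2: water left = (1−0.457)×901.94 = 489.75; final concentrate = 815.51 tonne/day.

815.5 tonne/day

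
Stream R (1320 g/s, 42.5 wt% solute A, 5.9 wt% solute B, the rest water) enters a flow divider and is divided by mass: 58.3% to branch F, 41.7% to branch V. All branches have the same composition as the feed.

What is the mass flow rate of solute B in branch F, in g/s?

Branch F total = 0.583×1320 = 769.56 g/s.
solute B in F = 0.059×769.56 = 45.404 g/s.

45.4 g/s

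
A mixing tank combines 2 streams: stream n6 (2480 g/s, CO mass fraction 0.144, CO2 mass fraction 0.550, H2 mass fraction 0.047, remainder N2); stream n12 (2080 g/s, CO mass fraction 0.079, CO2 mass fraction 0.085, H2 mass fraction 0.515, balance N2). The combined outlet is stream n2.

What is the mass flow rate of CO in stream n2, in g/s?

CO out = CO in = 2480×0.144 + 2080×0.079 = 521.44 g/s.

521.4 g/s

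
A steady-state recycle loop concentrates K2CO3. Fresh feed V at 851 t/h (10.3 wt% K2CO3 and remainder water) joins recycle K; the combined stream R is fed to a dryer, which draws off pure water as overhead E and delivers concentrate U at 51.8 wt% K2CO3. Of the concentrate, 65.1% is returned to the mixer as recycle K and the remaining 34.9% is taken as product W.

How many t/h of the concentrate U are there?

Overall K2CO3 balance (none leaves overhead): K2CO3 in fresh feed = K2CO3 in product, i.e. 851×0.103 = (1−0.651)·U·0.518.
U = 87.653/(0.518×0.349) = 484.85 t/h.

484.9 t/h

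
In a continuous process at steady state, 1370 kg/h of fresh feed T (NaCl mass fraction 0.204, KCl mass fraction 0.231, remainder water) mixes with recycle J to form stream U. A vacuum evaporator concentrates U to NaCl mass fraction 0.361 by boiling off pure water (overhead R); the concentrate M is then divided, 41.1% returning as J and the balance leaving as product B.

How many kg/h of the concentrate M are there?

1314 kg/h

Overall NaCl balance (none leaves overhead): NaCl in fresh feed = NaCl in product, i.e. 1370×0.204 = (1−0.411)·M·0.361.
M = 279.48/(0.361×0.589) = 1314.4 kg/h.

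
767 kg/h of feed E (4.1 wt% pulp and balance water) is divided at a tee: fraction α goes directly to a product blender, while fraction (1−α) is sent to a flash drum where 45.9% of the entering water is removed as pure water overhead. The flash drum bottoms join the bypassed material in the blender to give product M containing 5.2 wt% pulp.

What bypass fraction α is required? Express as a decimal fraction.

0.519

All 767×0.041 = 31.447 kg/h of pulp reaches M, so M = 31.447/0.052 = 604.75 kg/h and vapour = 162.25 kg/h.
The evaporator receives (1−α)·767 of feed at 0.959 water and removes 0.459 of that water:
0.459×0.959×(1−α)×767 = 162.25
(1−α) = 162.25/337.62 = 0.4806;  α = 0.5194.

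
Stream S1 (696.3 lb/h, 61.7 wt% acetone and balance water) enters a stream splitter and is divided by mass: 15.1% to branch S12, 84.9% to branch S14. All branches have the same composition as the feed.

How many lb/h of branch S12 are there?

105.1 lb/h

Branch S12 flow = 0.151×696.3 = 105.14 lb/h.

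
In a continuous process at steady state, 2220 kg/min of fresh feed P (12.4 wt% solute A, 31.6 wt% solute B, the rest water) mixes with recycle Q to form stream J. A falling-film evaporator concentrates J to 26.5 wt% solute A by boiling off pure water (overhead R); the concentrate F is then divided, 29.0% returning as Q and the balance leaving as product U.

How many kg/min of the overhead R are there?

Overall solute A balance (none leaves overhead): solute A in fresh feed = solute A in product, i.e. 2220×0.124 = (1−0.290)·F·0.265.
F = 275.28/(0.265×0.710) = 1463.1 kg/min.
Recycle Q = 0.290×1463.1 = 424.3 kg/min.
Combined feed J = 2220 + 424.3 = 2644.3 kg/min.
Overhead R = J − F = 2644.3 − 1463.1 = 1181.2 kg/min.

1181 kg/min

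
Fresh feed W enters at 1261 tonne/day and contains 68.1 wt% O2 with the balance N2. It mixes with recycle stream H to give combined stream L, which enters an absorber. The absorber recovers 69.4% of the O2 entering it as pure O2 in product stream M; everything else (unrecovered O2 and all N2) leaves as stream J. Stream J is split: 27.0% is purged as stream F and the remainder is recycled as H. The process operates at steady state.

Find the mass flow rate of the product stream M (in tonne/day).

O2 in L: m_A = 1261×0.681 + (1−0.270)·(1−0.694)·m_A, so m_A = 858.74/0.7766 = 1105.7 tonne/day.
Product M = 0.694×1105.7 = 767.38 tonne/day.

767.4 tonne/day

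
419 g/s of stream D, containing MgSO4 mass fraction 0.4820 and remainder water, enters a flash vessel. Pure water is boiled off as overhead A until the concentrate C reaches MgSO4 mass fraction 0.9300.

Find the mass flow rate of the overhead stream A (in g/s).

MgSO4 is conserved: 419×0.482 = 201.96 g/s all reports to the concentrate.
Concentrate = 201.96/(target fraction) = 217.16 g/s.
Overhead = 419 − 217.16 = 201.84 g/s.

201.8 g/s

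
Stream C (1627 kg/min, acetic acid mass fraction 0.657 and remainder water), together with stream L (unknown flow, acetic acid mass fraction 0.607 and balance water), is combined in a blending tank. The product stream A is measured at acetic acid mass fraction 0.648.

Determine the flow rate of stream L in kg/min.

Let L be the unknown flow. Total out = 1627 + L.
acetic acid balance: 1068.9 + 0.607·L = 0.648·(1627 + L)
(0.607 − 0.648)·L = 0.648×1627 − 1068.9 = -14.643
L = -14.643 / -0.041 = 357.15 kg/min

357.1 kg/min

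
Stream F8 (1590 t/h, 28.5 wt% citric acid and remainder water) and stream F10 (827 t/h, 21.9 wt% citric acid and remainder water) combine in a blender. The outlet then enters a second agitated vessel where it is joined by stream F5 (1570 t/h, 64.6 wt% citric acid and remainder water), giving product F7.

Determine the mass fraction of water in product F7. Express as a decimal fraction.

Overall, product flow = 3987 t/h.
water in = 1590×0.715 + 827×0.781 + 1570×0.354 = 2338.5 t/h.
water fraction in F7 = 0.587.

0.587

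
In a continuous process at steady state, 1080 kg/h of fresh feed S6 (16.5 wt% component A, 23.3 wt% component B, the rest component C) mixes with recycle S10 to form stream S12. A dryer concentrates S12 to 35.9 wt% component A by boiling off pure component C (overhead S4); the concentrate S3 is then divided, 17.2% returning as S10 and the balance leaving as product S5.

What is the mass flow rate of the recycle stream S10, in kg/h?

Overall component A balance (none leaves overhead): component A in fresh feed = component A in product, i.e. 1080×0.165 = (1−0.172)·S3·0.359.
S3 = 178.2/(0.359×0.828) = 599.49 kg/h.
Recycle S10 = 0.172×599.49 = 103.11 kg/h.

103.1 kg/h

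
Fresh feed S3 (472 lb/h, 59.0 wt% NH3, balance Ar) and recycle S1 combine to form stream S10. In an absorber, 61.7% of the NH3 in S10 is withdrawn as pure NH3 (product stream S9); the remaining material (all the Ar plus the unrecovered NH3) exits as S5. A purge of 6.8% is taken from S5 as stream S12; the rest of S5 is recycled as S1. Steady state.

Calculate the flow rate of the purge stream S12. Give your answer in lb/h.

204.8 lb/h

Ar enters only via S3 and leaves only via the purge: 472×0.410 = 0.068×(Ar in S5), and the absorber passes all Ar, so Ar in S10 = Ar in S5 = 2845.9 lb/h.
NH3 in S10: m_A = 472×0.590 + (1−0.068)·(1−0.617)·m_A, so m_A = 278.48/0.6430 = 433.07 lb/h.
S5 = (1−0.617)×433.07 + 2845.9 = 3011.7 lb/h.
Purge S12 = 0.068×3011.7 = 204.8 lb/h.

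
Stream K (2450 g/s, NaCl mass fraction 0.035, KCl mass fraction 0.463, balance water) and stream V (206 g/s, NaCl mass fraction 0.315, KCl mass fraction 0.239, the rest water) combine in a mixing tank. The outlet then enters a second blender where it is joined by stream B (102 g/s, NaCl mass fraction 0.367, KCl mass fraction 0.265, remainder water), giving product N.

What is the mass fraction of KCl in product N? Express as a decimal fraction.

Overall, product flow = 2758 g/s.
KCl in = 2450×0.463 + 206×0.239 + 102×0.265 = 1210.6 g/s.
KCl fraction in N = 0.439.

0.439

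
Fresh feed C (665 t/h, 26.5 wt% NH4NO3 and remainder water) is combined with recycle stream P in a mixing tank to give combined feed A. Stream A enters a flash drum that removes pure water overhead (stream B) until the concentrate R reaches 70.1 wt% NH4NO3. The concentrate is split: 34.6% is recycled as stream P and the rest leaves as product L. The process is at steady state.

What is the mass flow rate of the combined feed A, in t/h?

798 t/h

Overall NH4NO3 balance (none leaves overhead): NH4NO3 in fresh feed = NH4NO3 in product, i.e. 665×0.265 = (1−0.346)·R·0.701.
R = 176.23/(0.701×0.654) = 384.39 t/h.
Recycle P = 0.346×384.39 = 133 t/h.
Combined feed A = 665 + 133 = 798 t/h.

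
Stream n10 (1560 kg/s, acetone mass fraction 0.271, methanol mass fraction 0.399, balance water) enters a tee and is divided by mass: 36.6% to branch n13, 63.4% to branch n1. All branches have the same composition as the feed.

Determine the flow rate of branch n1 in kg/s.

989 kg/s

Branch n1 flow = 0.634×1560 = 989.04 kg/s.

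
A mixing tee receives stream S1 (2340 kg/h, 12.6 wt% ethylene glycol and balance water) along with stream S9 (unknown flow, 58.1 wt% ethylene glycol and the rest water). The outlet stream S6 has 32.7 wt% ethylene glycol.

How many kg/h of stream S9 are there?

Let S9 be the unknown flow. Total out = 2340 + S9.
ethylene glycol balance: 294.84 + 0.581·S9 = 0.327·(2340 + S9)
(0.581 − 0.327)·S9 = 0.327×2340 − 294.84 = 470.34
S9 = 470.34 / 0.254 = 1851.7 kg/h

1852 kg/h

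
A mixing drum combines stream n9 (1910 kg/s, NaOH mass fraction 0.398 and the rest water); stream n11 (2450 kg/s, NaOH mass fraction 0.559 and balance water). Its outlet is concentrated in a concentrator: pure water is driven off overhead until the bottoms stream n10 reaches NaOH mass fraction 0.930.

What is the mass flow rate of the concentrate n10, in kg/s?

2290 kg/s

NaOH entering = 1910×0.398 + 2450×0.559 = 2129.7 kg/s.
All NaOH reports to n10, so n10 = 2129.7/0.930 = 2290 kg/s.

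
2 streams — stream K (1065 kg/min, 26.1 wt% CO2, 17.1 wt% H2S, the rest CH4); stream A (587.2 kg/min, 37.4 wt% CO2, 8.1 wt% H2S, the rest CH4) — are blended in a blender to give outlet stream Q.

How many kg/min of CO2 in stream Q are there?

497.6 kg/min

CO2 out = CO2 in = 1065×0.261 + 587.2×0.374 = 497.58 kg/min.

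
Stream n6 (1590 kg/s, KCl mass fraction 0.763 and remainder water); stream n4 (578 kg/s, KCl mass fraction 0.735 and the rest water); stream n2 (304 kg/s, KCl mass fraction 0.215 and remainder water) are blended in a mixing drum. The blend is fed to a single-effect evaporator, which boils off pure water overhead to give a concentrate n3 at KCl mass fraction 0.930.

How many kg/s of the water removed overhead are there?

KCl entering = 1590×0.763 + 578×0.735 + 304×0.215 = 1703.4 kg/s.
All KCl reports to n3, so n3 = 1703.4/0.930 = 1831.6 kg/s.
Total feed = 2472 kg/s; overhead = 2472 − 1831.6 = 640.43 kg/s.

640.4 kg/s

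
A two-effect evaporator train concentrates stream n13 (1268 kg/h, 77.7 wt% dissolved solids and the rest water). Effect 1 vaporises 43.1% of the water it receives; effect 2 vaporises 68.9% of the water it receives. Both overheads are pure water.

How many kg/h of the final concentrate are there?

water in feed = 1268×0.223 = 282.76 kg/h.
After stage 1: water left = (1−0.431)×282.76 = 160.89; stream total = 1146.1 kg/h.
After stage 2: water left = (1−0.689)×160.89 = 50.038; final concentrate = 1035.3 kg/h.

1035 kg/h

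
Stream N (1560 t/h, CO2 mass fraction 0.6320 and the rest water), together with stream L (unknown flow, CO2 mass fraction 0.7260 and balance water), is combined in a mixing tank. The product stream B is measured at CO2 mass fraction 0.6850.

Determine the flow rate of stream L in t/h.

Let L be the unknown flow. Total out = 1560 + L.
CO2 balance: 985.92 + 0.726·L = 0.685·(1560 + L)
(0.726 − 0.685)·L = 0.685×1560 − 985.92 = 82.68
L = 82.68 / 0.041 = 2016.6 t/h

2017 t/h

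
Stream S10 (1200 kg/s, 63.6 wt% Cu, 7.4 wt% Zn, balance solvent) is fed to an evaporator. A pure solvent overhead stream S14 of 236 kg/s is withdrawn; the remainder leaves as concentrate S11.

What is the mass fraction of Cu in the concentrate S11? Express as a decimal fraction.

0.792

Cu is not removed: 1200×0.636 = 763.2 kg/s of Cu enters S11.
Concentrate = 1200 − 236 = 964 kg/s.
Mass fraction = 763.2/964 = 0.792.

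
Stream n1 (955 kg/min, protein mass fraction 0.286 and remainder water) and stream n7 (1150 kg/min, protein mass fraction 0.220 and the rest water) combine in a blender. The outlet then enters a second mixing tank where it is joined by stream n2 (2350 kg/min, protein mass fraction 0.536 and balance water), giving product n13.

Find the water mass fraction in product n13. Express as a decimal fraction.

0.599

Overall, product flow = 4455 kg/min.
water in = 955×0.714 + 1150×0.780 + 2350×0.464 = 2669.3 kg/min.
water fraction in n13 = 0.599.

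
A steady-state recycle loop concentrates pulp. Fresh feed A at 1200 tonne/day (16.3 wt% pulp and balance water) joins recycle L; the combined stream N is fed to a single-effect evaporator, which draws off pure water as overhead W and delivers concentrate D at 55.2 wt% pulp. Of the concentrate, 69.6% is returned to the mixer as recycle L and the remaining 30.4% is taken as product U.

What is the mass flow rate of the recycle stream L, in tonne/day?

811.3 tonne/day

Overall pulp balance (none leaves overhead): pulp in fresh feed = pulp in product, i.e. 1200×0.163 = (1−0.696)·D·0.552.
D = 195.6/(0.552×0.304) = 1165.6 tonne/day.
Recycle L = 0.696×1165.6 = 811.27 tonne/day.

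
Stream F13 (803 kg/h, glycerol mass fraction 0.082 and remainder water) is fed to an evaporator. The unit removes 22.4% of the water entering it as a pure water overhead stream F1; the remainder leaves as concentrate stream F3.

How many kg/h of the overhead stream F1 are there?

water entering = 803×0.918 = 737.15 kg/h; overhead removed = 0.224×737.15 = 165.12 kg/h.

165.1 kg/h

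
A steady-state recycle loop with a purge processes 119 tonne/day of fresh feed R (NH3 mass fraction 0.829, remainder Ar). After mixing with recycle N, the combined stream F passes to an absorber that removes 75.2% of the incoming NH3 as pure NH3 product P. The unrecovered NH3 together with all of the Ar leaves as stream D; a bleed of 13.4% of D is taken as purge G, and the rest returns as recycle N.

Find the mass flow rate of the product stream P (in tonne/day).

94.48 tonne/day

NH3 in F: m_A = 119×0.829 + (1−0.134)·(1−0.752)·m_A, so m_A = 98.651/0.7852 = 125.63 tonne/day.
Product P = 0.752×125.63 = 94.476 tonne/day.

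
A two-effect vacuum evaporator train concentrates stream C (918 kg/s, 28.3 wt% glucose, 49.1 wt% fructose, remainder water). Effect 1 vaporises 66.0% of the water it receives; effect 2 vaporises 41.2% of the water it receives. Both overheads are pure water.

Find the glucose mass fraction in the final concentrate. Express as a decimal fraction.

0.3455

water in feed = 918×0.226 = 207.47 kg/s.
After stage 1: water left = (1−0.660)×207.47 = 70.539; stream total = 781.07 kg/s.
After stage 2: water left = (1−0.412)×70.539 = 41.477; final concentrate = 752.01 kg/s.
glucose fraction = 259.79/752.01 = 0.3455.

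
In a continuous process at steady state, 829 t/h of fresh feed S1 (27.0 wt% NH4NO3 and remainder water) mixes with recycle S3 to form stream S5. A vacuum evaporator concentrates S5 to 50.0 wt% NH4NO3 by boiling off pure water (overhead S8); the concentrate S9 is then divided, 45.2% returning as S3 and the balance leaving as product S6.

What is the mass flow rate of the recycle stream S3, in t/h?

Overall NH4NO3 balance (none leaves overhead): NH4NO3 in fresh feed = NH4NO3 in product, i.e. 829×0.270 = (1−0.452)·S9·0.500.
S9 = 223.83/(0.500×0.548) = 816.9 t/h.
Recycle S3 = 0.452×816.9 = 369.24 t/h.

369.2 t/h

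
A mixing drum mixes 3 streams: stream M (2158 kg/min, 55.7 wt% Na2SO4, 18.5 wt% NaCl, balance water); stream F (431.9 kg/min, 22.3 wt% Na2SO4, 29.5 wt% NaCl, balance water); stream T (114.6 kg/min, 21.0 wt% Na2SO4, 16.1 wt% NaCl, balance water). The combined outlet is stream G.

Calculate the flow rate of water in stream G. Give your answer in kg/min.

837 kg/min

water out = water in = 2158×0.258 + 431.9×0.482 + 114.6×0.629 = 837.02 kg/min.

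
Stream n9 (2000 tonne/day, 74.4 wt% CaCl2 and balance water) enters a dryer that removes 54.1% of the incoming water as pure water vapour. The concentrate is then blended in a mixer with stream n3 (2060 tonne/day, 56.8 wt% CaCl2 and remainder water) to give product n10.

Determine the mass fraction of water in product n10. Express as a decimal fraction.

0.297

Vapour removed = 0.541×0.256×2000 = 276.99 tonne/day; concentrate = 1723 tonne/day.
water reaching the mixer = 235.01 (from concentrate) + 2060×0.432 = 1124.9 tonne/day.
Product flow = 1723 + 2060 = 3783 tonne/day; water fraction = 0.297.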